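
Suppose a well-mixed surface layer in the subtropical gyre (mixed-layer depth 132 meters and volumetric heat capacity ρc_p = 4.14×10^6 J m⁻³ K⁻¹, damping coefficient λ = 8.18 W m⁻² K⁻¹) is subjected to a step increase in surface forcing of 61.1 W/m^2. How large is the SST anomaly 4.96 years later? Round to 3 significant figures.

Areal heat capacity C = ρc_p × D = 4.14×10^6 × 132 = 5.46×10^8 J/(m^2 K).
τ = C / λ = 5.46×10^8 / 8.18 = 6.68×10^7 s.
Equilibrium anomaly ΔT_eq = F / λ = 61.1 / 8.18 = 7.47 K.
t = 4.96 years = 1.57×10^8 s, so t/τ = 2.34.
ΔT(t) = ΔT_eq (1 − e^(−t/τ)) = 7.47 × (1 − e^−2.34) = 6.75 K.

6.75 K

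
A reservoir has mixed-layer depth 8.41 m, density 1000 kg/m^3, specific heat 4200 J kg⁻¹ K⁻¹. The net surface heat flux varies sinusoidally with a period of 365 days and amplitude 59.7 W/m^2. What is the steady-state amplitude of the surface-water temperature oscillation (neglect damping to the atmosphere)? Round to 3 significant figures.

8.48 K

Areal heat capacity C = ρ c_p D = 1000 × 4200 × 8.41 = 3.53×10^7 J m⁻² K⁻¹.
Angular frequency ω = 2π / T = 2π / 3.15×10^7 s = 1.99×10^-7 s⁻¹.
Cω = 3.53×10^7 × 1.99×10^-7 = 7.04 W/(m²·K).
Amplitude A = F₀ / (Cω) = 59.7 / 7.04 = 8.48 K.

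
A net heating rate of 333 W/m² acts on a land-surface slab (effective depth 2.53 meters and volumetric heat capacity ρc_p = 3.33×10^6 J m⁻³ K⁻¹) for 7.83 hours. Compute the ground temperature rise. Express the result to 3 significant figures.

Areal heat capacity C = ρc_p × D = 3.33×10^6 × 2.53 = 8.42×10^6 J m⁻² K⁻¹.
Net heat input Q = F Δt = 333 × (7.83 hours × 3600 s/hour) = 9.39×10^6 J/m².
ΔT = Q / C = 9.39×10^6 / 8.42×10^6 = 1.11 K.

1.11 K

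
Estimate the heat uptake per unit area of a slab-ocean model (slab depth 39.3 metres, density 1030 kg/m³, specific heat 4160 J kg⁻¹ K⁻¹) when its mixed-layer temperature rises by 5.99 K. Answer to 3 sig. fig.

Areal heat capacity C = ρ c_p D = 1030 × 4160 × 39.3 = 1.68×10^8 J/(m^2 K).
ΔQ = C ΔT = 1.68×10^8 × 5.99 = 1.01×10^9 J/m².

1.01×10^9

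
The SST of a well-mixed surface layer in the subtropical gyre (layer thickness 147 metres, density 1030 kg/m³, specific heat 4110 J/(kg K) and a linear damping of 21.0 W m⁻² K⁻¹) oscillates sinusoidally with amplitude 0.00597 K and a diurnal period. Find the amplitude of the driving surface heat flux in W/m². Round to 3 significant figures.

Areal heat capacity C = ρ c_p D = 1030 × 4110 × 147 = 6.22×10^8 J m⁻² K⁻¹.
ω = 2π / 86400 s = 7.27×10^-5 s⁻¹.
√((Cω)² + λ²) = √((45300)² + 21.0²) = 45300 W/(m²·K).
F₀ = A × √((Cω)²+λ²) = 0.00597 × 45300 = 270 W/m².

270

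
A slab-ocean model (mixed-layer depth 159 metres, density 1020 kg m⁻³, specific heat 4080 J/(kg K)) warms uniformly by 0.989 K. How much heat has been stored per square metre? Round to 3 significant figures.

6.54×10^8

Areal heat capacity C = ρ c_p D = 1020 × 4080 × 159 = 6.62×10^8 J/(m²·K).
ΔQ = C ΔT = 6.62×10^8 × 0.989 = 6.54×10^8 J/m².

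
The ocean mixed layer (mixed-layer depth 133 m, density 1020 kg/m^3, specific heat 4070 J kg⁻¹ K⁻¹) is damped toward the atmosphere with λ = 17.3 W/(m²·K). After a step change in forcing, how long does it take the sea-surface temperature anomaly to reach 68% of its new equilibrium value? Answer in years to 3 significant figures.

Areal heat capacity C = ρ c_p D = 1020 × 4070 × 133 = 5.52×10^8 J/(m²·K).
τ = C / λ = 5.52×10^8 / 17.3 = 3.19×10^7 s.
Fraction reached: 1 − e^(−t/τ) = 0.68 ⇒ t = −τ ln(1 − 0.68) = τ × 1.14.
t = 3.64×10^7 s = 1.15 years.

1.15 years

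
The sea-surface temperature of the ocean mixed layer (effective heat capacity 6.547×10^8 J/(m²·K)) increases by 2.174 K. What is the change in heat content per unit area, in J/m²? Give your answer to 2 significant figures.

1.4×10^9

Areal heat capacity C = 6.547×10^8 J/(m²·K) (given).
ΔQ = C ΔT = 6.55×10^8 × 2.174 = 1.42×10^9 J/m².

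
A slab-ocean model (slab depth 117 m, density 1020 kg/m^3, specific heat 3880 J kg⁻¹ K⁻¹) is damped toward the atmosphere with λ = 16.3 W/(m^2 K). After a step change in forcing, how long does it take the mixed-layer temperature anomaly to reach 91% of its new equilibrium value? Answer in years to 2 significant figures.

Areal heat capacity C = ρ c_p D = 1020 × 3880 × 117 = 4.63×10^8 J/(m^2 K).
τ = C / λ = 4.63×10^8 / 16.3 = 2.84×10^7 s.
Fraction reached: 1 − e^(−t/τ) = 0.91 ⇒ t = −τ ln(1 − 0.91) = τ × 2.41.
t = 6.84×10^7 s = 2.17 years.

2.2 years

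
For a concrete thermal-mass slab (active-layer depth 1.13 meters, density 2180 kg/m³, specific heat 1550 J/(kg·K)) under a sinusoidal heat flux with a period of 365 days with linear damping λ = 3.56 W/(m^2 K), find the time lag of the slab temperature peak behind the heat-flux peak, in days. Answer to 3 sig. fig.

12.2 days

Areal heat capacity C = ρ c_p D = 2180 × 1550 × 1.13 = 3.82×10^6 J/(m²·K).
ω = 2π / 3.15×10^7 s = 1.99×10^-7 s⁻¹.
Phase lag φ = arctan(Cω/λ) = arctan(0.761/3.56) = 0.211 rad.
Time lag = φ / ω = 0.211 / 1.99×10^-7 = 1.06×10^6 s = 12.2 days.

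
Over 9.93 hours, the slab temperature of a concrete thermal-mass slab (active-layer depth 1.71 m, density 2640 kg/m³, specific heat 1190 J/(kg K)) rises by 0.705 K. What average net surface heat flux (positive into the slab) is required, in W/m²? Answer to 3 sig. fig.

Areal heat capacity C = ρ c_p D = 2640 × 1190 × 1.71 = 5.37×10^6 J/(m²·K).
Required heat per unit area: Q = C ΔT = 5.37×10^6 × 0.705 = 3.79×10^6 J/m².
Flux F = Q / Δt = 3.79×10^6 / 35700 s = 106 W/m².

106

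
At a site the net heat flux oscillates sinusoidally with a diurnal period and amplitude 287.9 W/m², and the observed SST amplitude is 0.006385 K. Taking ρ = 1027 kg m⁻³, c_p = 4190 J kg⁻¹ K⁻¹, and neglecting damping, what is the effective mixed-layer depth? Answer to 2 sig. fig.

ω = 2π / 86400 s = 7.27×10^-5 s⁻¹.
Required C = F₀ / (A ω) = 287.9 / (0.006385 × 7.27×10^-5) = 6.20×10^8 J/(m²·K).
D = C / (ρ c_p) = 6.20×10^8 / (1027 × 4190) = 144 m.

140 m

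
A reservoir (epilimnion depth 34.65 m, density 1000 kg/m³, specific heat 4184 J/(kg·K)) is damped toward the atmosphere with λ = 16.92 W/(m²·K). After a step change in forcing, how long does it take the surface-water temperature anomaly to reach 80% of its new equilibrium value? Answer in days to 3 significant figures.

Areal heat capacity C = ρ c_p D = 1000 × 4184 × 34.65 = 1.45×10^8 J m⁻² K⁻¹.
τ = C / λ = 1.45×10^8 / 16.92 = 8.57×10^6 s.
Fraction reached: 1 − e^(−t/τ) = 0.80 ⇒ t = −τ ln(1 − 0.80) = τ × 1.61.
t = 1.38×10^7 s = 160 days.

160 days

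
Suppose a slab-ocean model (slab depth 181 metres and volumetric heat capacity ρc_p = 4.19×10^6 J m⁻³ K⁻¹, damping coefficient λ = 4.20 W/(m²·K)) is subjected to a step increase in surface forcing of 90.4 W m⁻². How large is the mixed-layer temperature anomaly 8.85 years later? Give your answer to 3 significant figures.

16.9 K

Areal heat capacity C = ρc_p × D = 4.19×10^6 × 181 = 7.58×10^8 J/(m^2 K).
τ = C / λ = 7.58×10^8 / 4.20 = 1.81×10^8 s.
Equilibrium anomaly ΔT_eq = F / λ = 90.4 / 4.20 = 21.5 K.
t = 8.85 years = 2.79×10^8 s, so t/τ = 1.55.
ΔT(t) = ΔT_eq (1 − e^(−t/τ)) = 21.5 × (1 − e^−1.55) = 16.9 K.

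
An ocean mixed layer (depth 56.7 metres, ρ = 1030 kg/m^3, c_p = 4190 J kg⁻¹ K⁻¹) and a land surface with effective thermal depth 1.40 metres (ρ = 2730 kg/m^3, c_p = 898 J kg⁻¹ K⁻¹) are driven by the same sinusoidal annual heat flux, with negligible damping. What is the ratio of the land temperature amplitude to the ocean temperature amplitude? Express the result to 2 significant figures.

C_ocean = 1030 × 4190 × 56.7 = 2.45×10^8 J/(m²·K).
C_land = 2730 × 898 × 1.40 = 3.43×10^6 J/(m²·K).
Undamped amplitude ∝ 1/C, so A_land/A_ocean = C_ocean/C_land = 71.3.

71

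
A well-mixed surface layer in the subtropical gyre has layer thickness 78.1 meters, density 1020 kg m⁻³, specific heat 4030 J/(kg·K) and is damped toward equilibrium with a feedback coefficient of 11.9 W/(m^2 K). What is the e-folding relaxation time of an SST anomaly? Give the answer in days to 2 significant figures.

310 days

Areal heat capacity C = ρ c_p D = 1020 × 4030 × 78.1 = 3.21×10^8 J m⁻² K⁻¹.
Relaxation time τ = C / λ = 3.21×10^8 / 11.9 = 2.70×10^7 s.
In days: 2.70×10^7 s / (86400 s/day) = 312 days.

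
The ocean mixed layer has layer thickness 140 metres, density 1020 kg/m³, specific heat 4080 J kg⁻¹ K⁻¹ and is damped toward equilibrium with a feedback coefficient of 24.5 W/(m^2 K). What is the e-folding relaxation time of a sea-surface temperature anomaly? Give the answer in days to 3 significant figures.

275 days

Areal heat capacity C = ρ c_p D = 1020 × 4080 × 140 = 5.83×10^8 J/(m²·K).
Relaxation time τ = C / λ = 5.83×10^8 / 24.5 = 2.38×10^7 s.
In days: 2.38×10^7 s / (86400 s/day) = 275 days.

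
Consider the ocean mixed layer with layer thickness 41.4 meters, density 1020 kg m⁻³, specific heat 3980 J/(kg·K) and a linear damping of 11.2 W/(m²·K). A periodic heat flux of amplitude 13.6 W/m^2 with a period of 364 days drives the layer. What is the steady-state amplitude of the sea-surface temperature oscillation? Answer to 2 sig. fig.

0.38 K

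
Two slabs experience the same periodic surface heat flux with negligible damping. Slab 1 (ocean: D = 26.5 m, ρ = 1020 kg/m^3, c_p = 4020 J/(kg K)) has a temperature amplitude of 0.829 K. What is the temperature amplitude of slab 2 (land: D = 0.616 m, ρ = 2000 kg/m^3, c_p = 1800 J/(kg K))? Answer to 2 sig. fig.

C_ocean = 1.09×10^8 J/(m²·K); C_land = 2.22×10^6 J/(m²·K).
A ∝ 1/C ⇒ A_land = A_ocean × C_ocean/C_land = 0.829 × 49.0 = 40.6 K.

41 K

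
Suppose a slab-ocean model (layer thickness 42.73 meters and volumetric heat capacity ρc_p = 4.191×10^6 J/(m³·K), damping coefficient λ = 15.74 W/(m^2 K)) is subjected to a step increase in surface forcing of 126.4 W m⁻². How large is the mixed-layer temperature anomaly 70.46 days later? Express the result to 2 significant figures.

Areal heat capacity C = ρc_p × D = 4.191×10^6 × 42.73 = 1.79×10^8 J/(m^2 K).
τ = C / λ = 1.79×10^8 / 15.74 = 1.14×10^7 s.
Equilibrium anomaly ΔT_eq = F / λ = 126.4 / 15.74 = 8.03 K.
t = 70.46 days = 6.09×10^6 s, so t/τ = 0.535.
ΔT(t) = ΔT_eq (1 − e^(−t/τ)) = 8.03 × (1 − e^−0.535) = 3.33 K.

3.3 K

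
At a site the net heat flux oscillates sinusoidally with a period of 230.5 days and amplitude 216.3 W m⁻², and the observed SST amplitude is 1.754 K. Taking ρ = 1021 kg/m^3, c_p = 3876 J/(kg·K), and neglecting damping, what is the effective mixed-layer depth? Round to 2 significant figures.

99 m

ω = 2π / 1.99×10^7 s = 3.15×10^-7 s⁻¹.
Required C = F₀ / (A ω) = 216.3 / (1.754 × 3.15×10^-7) = 3.91×10^8 J/(m²·K).
D = C / (ρ c_p) = 3.91×10^8 / (1021 × 3876) = 98.8 m.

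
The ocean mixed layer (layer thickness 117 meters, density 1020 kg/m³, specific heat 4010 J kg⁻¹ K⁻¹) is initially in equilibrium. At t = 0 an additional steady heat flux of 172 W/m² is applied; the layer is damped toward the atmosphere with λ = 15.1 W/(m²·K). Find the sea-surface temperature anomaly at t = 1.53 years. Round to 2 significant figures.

8.9 K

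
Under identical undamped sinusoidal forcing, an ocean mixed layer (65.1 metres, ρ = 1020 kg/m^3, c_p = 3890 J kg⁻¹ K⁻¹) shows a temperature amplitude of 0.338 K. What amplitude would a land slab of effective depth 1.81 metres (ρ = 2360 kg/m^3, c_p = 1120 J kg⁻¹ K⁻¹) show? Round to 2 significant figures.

C_ocean = 2.58×10^8 J/(m²·K); C_land = 4.78×10^6 J/(m²·K).
A ∝ 1/C ⇒ A_land = A_ocean × C_ocean/C_land = 0.338 × 54.0 = 18.2 K.

18 K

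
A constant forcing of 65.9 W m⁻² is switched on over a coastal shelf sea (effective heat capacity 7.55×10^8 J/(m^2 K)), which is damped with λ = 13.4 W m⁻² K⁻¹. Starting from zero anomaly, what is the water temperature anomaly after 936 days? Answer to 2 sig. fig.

3.7 K

Areal heat capacity C = 7.55×10^8 J/(m^2 K) (given).
τ = C / λ = 7.55×10^8 / 13.4 = 5.63×10^7 s.
Equilibrium anomaly ΔT_eq = F / λ = 65.9 / 13.4 = 4.92 K.
t = 936 days = 8.09×10^7 s, so t/τ = 1.44.
ΔT(t) = ΔT_eq (1 − e^(−t/τ)) = 4.92 × (1 − e^−1.44) = 3.75 K.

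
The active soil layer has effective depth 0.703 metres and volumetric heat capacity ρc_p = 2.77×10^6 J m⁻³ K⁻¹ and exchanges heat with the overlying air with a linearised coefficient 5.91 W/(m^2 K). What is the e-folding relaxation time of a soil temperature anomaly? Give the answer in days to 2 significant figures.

Areal heat capacity C = ρc_p × D = 2.77×10^6 × 0.703 = 1.95×10^6 J/(m^2 K).
Relaxation time τ = C / λ = 1.95×10^6 / 5.91 = 3.29×10^5 s.
In days: 3.29×10^5 s / (86400 s/day) = 3.81 days.

3.8 days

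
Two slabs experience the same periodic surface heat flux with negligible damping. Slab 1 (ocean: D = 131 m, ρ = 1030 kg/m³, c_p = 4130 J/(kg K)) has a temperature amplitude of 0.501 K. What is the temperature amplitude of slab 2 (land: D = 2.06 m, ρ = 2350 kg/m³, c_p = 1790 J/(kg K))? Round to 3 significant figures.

32.2 K

C_ocean = 5.57×10^8 J/(m²·K); C_land = 8.67×10^6 J/(m²·K).
A ∝ 1/C ⇒ A_land = A_ocean × C_ocean/C_land = 0.501 × 64.3 = 32.2 K.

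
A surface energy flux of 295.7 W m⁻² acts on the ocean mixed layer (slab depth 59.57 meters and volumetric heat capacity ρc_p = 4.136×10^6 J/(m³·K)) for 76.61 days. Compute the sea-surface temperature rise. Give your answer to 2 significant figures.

Areal heat capacity C = ρc_p × D = 4.136×10^6 × 59.57 = 2.46×10^8 J m⁻² K⁻¹.
Net heat input Q = F Δt = 295.7 × (76.61 days × 86400 s/day) = 1.96×10^9 J/m².
ΔT = Q / C = 1.96×10^9 / 2.46×10^8 = 7.94 K.

7.9 K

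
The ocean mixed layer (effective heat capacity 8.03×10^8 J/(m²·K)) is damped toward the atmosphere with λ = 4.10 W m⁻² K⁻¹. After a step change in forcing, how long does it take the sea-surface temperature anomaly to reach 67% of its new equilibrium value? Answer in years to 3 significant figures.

6.88 years

Areal heat capacity C = 8.03×10^8 J/(m²·K) (given).
τ = C / λ = 8.03×10^8 / 4.10 = 1.96×10^8 s.
Fraction reached: 1 − e^(−t/τ) = 0.67 ⇒ t = −τ ln(1 − 0.67) = τ × 1.11.
t = 2.17×10^8 s = 6.88 years.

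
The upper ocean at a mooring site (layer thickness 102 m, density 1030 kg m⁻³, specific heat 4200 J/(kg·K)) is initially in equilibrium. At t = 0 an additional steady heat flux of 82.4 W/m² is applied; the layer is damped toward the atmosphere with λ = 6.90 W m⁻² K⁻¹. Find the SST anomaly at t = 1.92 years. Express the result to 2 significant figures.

Areal heat capacity C = ρ c_p D = 1030 × 4200 × 102 = 4.41×10^8 J m⁻² K⁻¹.
τ = C / λ = 4.41×10^8 / 6.90 = 6.39×10^7 s.
Equilibrium anomaly ΔT_eq = F / λ = 82.4 / 6.90 = 11.9 K.
t = 1.92 years = 6.06×10^7 s, so t/τ = 0.947.
ΔT(t) = ΔT_eq (1 − e^(−t/τ)) = 11.9 × (1 − e^−0.947) = 7.31 K.

7.3 K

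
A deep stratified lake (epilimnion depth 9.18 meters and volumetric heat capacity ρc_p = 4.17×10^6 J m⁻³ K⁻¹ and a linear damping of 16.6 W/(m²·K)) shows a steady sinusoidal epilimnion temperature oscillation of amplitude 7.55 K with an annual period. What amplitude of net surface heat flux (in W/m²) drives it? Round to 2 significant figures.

Areal heat capacity C = ρc_p × D = 4.17×10^6 × 9.18 = 3.83×10^7 J/(m²·K).
ω = 2π / 3.15×10^7 s = 1.99×10^-7 s⁻¹.
√((Cω)² + λ²) = √((7.63)² + 16.6²) = 18.3 W/(m²·K).
F₀ = A × √((Cω)²+λ²) = 7.55 × 18.3 = 138 W/m².

140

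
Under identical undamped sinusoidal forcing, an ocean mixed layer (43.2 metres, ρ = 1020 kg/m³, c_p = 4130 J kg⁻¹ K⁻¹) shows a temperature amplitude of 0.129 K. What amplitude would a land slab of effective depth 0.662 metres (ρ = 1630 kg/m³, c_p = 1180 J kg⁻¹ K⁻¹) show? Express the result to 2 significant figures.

18 K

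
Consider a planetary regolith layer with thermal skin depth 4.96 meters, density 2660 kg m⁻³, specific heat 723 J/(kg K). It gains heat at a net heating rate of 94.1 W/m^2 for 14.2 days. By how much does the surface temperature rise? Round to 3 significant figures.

Areal heat capacity C = ρ c_p D = 2660 × 723 × 4.96 = 9.54×10^6 J/(m^2 K).
Net heat input Q = F Δt = 94.1 × (14.2 days × 86400 s/day) = 1.15×10^8 J/m².
ΔT = Q / C = 1.15×10^8 / 9.54×10^6 = 12.1 K.

12.1 K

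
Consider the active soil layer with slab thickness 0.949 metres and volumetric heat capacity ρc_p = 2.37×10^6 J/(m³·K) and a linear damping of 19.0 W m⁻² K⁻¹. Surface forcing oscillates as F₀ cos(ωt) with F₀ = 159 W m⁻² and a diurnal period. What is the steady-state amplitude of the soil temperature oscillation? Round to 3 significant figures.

0.966 K

Areal heat capacity C = ρc_p × D = 2.37×10^6 × 0.949 = 2.25×10^6 J/(m^2 K).
Angular frequency ω = 2π / T = 2π / 86400 s = 7.27×10^-5 s⁻¹.
√((Cω)² + λ²) = √((164)² + 19.0²) = 165 W/(m²·K).
Amplitude A = F₀ / √((Cω)²+λ²) = 159 / 165 = 0.966 K.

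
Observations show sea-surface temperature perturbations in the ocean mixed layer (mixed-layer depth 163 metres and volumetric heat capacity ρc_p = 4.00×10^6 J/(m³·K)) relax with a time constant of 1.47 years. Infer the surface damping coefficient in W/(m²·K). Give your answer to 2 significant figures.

14

Areal heat capacity C = ρc_p × D = 4.00×10^6 × 163 = 6.52×10^8 J/(m^2 K).
τ = 1.47 years = 4.64×10^7 s.
λ = C / τ = 6.52×10^8 / 4.64×10^7 = 14.1 W/(m²·K).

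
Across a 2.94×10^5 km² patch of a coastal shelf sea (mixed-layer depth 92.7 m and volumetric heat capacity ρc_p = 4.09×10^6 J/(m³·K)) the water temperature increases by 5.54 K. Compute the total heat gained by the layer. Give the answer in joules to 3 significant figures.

6.18×10^20 J

Areal heat capacity C = ρc_p × D = 4.09×10^6 × 92.7 = 3.79×10^8 J m⁻² K⁻¹.
Heat per unit area: q = C ΔT = 3.79×10^8 × 5.54 = 2.10×10^9 J/m².
Total heat: Q = q × A = 2.10×10^9 × (2.94×10^5 × 10⁶ m²) = 6.18×10^20 J.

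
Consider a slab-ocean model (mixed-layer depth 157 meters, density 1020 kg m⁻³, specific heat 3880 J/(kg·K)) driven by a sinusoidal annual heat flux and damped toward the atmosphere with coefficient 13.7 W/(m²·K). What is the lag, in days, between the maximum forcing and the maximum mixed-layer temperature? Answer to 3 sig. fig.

84.8 days

Areal heat capacity C = ρ c_p D = 1020 × 3880 × 157 = 6.21×10^8 J/(m²·K).
ω = 2π / 3.15×10^7 s = 1.99×10^-7 s⁻¹.
Phase lag φ = arctan(Cω/λ) = arctan(124/13.7) = 1.46 rad.
Time lag = φ / ω = 1.46 / 1.99×10^-7 = 7.33×10^6 s = 84.8 days.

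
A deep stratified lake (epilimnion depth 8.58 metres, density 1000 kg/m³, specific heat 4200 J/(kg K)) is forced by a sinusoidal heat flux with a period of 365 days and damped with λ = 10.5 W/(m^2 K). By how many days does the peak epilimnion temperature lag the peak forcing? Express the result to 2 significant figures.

Areal heat capacity C = ρ c_p D = 1000 × 4200 × 8.58 = 3.60×10^7 J m⁻² K⁻¹.
ω = 2π / 3.15×10^7 s = 1.99×10^-7 s⁻¹.
Phase lag φ = arctan(Cω/λ) = arctan(7.18/10.5) = 0.600 rad.
Time lag = φ / ω = 0.600 / 1.99×10^-7 = 3.01×10^6 s = 34.8 days.

35 days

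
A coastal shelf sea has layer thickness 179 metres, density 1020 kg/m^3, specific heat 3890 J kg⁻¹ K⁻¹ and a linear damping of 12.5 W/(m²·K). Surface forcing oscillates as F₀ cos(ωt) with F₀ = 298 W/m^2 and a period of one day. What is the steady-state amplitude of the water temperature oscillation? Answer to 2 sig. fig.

Areal heat capacity C = ρ c_p D = 1020 × 3890 × 179 = 7.10×10^8 J m⁻² K⁻¹.
Angular frequency ω = 2π / T = 2π / 86400 s = 7.27×10^-5 s⁻¹.
√((Cω)² + λ²) = √((51600)² + 12.5²) = 51600 W/(m²·K).
Amplitude A = F₀ / √((Cω)²+λ²) = 298 / 51600 = 0.00577 K.

0.0058 K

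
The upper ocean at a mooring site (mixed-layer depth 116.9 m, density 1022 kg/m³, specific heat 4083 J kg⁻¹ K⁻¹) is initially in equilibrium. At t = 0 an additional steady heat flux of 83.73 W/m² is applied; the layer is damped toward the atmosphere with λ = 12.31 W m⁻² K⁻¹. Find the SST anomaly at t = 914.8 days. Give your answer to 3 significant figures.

5.88 K

Areal heat capacity C = ρ c_p D = 1022 × 4083 × 116.9 = 4.88×10^8 J/(m^2 K).
τ = C / λ = 4.88×10^8 / 12.31 = 3.96×10^7 s.
Equilibrium anomaly ΔT_eq = F / λ = 83.73 / 12.31 = 6.80 K.
t = 914.8 days = 7.90×10^7 s, so t/τ = 1.99.
ΔT(t) = ΔT_eq (1 − e^(−t/τ)) = 6.80 × (1 − e^−1.99) = 5.88 K.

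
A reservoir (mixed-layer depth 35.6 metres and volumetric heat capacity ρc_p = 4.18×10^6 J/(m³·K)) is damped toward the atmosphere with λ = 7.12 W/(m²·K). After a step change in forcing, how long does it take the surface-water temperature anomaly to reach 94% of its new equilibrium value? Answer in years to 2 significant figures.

Areal heat capacity C = ρc_p × D = 4.18×10^6 × 35.6 = 1.49×10^8 J m⁻² K⁻¹.
τ = C / λ = 1.49×10^8 / 7.12 = 2.09×10^7 s.
Fraction reached: 1 − e^(−t/τ) = 0.94 ⇒ t = −τ ln(1 − 0.94) = τ × 2.81.
t = 5.88×10^7 s = 1.86 years.

1.9 years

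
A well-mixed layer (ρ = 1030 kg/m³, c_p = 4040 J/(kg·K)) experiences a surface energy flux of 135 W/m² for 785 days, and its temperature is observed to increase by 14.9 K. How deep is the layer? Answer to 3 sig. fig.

Heat input Q = F Δt = 135 × 6.78×10^7 s = 9.16×10^9 J/m².
Required areal heat capacity C = Q / ΔT = 6.15×10^8 J/(m²·K).
Depth D = C / (ρ c_p) = 6.15×10^8 / (1030 × 4040) = 148 m.

148 m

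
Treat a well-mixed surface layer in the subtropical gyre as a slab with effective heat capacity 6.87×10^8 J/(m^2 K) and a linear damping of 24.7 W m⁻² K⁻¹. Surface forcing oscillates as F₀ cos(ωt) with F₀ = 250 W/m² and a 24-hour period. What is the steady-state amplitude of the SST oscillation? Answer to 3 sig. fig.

Areal heat capacity C = 6.87×10^8 J/(m^2 K) (given).
Angular frequency ω = 2π / T = 2π / 86400 s = 7.27×10^-5 s⁻¹.
√((Cω)² + λ²) = √((50000)² + 24.7²) = 50000 W/(m²·K).
Amplitude A = F₀ / √((Cω)²+λ²) = 250 / 50000 = 0.00500 K.

0.00500 K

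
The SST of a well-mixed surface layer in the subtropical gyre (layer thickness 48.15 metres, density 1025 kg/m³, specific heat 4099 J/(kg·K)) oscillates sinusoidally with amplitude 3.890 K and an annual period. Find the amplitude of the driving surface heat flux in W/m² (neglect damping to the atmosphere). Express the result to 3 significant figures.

157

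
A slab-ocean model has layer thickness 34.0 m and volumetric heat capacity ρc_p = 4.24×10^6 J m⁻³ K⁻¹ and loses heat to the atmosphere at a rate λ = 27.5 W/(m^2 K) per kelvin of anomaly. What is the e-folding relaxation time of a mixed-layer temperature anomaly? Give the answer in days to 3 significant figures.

Areal heat capacity C = ρc_p × D = 4.24×10^6 × 34.0 = 1.44×10^8 J m⁻² K⁻¹.
Relaxation time τ = C / λ = 1.44×10^8 / 27.5 = 5.24×10^6 s.
In days: 5.24×10^6 s / (86400 s/day) = 60.7 days.

60.7 days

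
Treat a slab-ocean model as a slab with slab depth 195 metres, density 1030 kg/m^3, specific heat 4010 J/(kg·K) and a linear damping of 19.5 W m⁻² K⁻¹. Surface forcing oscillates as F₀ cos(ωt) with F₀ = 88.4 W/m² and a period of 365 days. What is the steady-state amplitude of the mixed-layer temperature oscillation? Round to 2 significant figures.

0.55 K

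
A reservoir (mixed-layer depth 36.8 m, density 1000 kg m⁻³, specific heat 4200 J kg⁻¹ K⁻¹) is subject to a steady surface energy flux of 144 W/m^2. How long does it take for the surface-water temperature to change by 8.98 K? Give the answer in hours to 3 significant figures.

Areal heat capacity C = ρ c_p D = 1000 × 4200 × 36.8 = 1.55×10^8 J m⁻² K⁻¹.
Time required: Δt = C ΔT / F = 1.55×10^8 × 8.98 / 144 = 9.64×10^6 s.
In hours: 9.64×10^6 s / (3600 s/hour) = 2680 hours.

2680 hours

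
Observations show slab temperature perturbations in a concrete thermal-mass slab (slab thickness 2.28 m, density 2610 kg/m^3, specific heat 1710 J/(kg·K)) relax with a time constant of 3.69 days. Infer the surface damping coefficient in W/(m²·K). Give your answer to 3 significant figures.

31.9

Areal heat capacity C = ρ c_p D = 2610 × 1710 × 2.28 = 1.02×10^7 J m⁻² K⁻¹.
τ = 3.69 days = 3.19×10^5 s.
λ = C / τ = 1.02×10^7 / 3.19×10^5 = 31.9 W/(m²·K).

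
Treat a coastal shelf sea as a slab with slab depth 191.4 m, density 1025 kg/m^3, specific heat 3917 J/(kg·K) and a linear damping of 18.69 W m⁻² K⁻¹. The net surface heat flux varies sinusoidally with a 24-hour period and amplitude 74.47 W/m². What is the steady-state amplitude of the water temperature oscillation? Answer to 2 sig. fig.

Areal heat capacity C = ρ c_p D = 1025 × 3917 × 191.4 = 7.68×10^8 J/(m²·K).
Angular frequency ω = 2π / T = 2π / 86400 s = 7.27×10^-5 s⁻¹.
√((Cω)² + λ²) = √((55900)² + 18.69²) = 55900 W/(m²·K).
Amplitude A = F₀ / √((Cω)²+λ²) = 74.47 / 55900 = 0.00133 K.

0.0013 K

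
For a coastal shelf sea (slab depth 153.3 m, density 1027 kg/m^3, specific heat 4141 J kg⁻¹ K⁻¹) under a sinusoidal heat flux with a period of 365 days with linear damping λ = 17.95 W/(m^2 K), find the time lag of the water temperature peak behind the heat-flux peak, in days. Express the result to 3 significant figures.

83.3 days

Areal heat capacity C = ρ c_p D = 1027 × 4141 × 153.3 = 6.52×10^8 J/(m^2 K).
ω = 2π / 3.15×10^7 s = 1.99×10^-7 s⁻¹.
Phase lag φ = arctan(Cω/λ) = arctan(130/17.95) = 1.43 rad.
Time lag = φ / ω = 1.43 / 1.99×10^-7 = 7.19×10^6 s = 83.3 days.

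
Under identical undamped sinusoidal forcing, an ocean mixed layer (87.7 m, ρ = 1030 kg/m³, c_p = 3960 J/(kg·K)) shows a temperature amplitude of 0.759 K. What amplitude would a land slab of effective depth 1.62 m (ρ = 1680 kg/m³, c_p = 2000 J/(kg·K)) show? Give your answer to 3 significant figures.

49.9 K

C_ocean = 3.58×10^8 J/(m²·K); C_land = 5.44×10^6 J/(m²·K).
A ∝ 1/C ⇒ A_land = A_ocean × C_ocean/C_land = 0.759 × 65.7 = 49.9 K.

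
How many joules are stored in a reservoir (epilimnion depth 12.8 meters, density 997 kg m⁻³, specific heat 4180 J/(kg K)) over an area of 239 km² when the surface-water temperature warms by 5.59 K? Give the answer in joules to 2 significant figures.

7.1×10^16 J

Areal heat capacity C = ρ c_p D = 997 × 4180 × 12.8 = 5.33×10^7 J m⁻² K⁻¹.
Heat per unit area: q = C ΔT = 5.33×10^7 × 5.59 = 2.98×10^8 J/m².
Total heat: Q = q × A = 2.98×10^8 × (239 × 10⁶ m²) = 7.13×10^16 J.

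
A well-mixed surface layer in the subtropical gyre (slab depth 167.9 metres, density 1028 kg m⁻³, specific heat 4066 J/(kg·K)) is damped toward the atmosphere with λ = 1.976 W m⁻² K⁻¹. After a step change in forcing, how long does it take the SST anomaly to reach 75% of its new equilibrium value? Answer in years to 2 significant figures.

Areal heat capacity C = ρ c_p D = 1028 × 4066 × 167.9 = 7.02×10^8 J m⁻² K⁻¹.
τ = C / λ = 7.02×10^8 / 1.976 = 3.55×10^8 s.
Fraction reached: 1 − e^(−t/τ) = 0.75 ⇒ t = −τ ln(1 − 0.75) = τ × 1.39.
t = 4.92×10^8 s = 15.6 years.

16 years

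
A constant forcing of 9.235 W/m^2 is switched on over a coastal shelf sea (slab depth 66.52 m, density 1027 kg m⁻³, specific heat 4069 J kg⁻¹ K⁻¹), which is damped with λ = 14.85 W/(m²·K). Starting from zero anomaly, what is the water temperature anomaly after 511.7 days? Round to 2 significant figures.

0.56 K

Areal heat capacity C = ρ c_p D = 1027 × 4069 × 66.52 = 2.78×10^8 J/(m²·K).
τ = C / λ = 2.78×10^8 / 14.85 = 1.87×10^7 s.
Equilibrium anomaly ΔT_eq = F / λ = 9.235 / 14.85 = 0.622 K.
t = 511.7 days = 4.42×10^7 s, so t/τ = 2.36.
ΔT(t) = ΔT_eq (1 − e^(−t/τ)) = 0.622 × (1 − e^−2.36) = 0.563 K.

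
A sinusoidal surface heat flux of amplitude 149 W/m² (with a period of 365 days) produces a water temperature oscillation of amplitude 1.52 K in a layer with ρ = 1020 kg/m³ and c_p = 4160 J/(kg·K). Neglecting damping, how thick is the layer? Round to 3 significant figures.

116 m

ω = 2π / 3.15×10^7 s = 1.99×10^-7 s⁻¹.
Required C = F₀ / (A ω) = 149 / (1.52 × 1.99×10^-7) = 4.92×10^8 J/(m²·K).
D = C / (ρ c_p) = 4.92×10^8 / (1020 × 4160) = 116 m.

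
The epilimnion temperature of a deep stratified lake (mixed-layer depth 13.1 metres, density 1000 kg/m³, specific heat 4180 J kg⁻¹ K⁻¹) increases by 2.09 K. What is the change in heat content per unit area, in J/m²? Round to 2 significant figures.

Areal heat capacity C = ρ c_p D = 1000 × 4180 × 13.1 = 5.48×10^7 J/(m^2 K).
ΔQ = C ΔT = 5.48×10^7 × 2.09 = 1.14×10^8 J/m².

1.1×10^8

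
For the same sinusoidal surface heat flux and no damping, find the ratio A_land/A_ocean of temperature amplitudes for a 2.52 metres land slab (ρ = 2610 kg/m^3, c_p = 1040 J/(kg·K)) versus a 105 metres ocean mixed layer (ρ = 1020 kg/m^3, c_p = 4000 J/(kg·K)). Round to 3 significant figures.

62.6

C_ocean = 1020 × 4000 × 105 = 4.28×10^8 J/(m²·K).
C_land = 2610 × 1040 × 2.52 = 6.84×10^6 J/(m²·K).
Undamped amplitude ∝ 1/C, so A_land/A_ocean = C_ocean/C_land = 62.6.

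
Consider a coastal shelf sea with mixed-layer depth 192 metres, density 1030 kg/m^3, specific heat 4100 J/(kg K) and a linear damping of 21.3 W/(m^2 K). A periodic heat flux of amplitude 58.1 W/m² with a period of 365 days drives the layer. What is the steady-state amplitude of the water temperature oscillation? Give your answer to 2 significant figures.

0.36 K

Areal heat capacity C = ρ c_p D = 1030 × 4100 × 192 = 8.11×10^8 J/(m^2 K).
Angular frequency ω = 2π / T = 2π / 3.15×10^7 s = 1.99×10^-7 s⁻¹.
√((Cω)² + λ²) = √((162)² + 21.3²) = 163 W/(m²·K).
Amplitude A = F₀ / √((Cω)²+λ²) = 58.1 / 163 = 0.357 K.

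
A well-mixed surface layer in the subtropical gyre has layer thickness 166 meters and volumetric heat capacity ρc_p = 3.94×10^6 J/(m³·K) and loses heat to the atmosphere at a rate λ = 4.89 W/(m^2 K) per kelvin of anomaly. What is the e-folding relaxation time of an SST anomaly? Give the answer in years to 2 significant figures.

4.2 years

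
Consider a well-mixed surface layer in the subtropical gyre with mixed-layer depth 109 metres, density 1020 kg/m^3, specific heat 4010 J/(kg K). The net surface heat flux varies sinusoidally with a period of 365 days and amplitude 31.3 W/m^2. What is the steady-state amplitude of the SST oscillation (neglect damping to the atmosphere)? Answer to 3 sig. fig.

0.352 K

Areal heat capacity C = ρ c_p D = 1020 × 4010 × 109 = 4.46×10^8 J/(m²·K).
Angular frequency ω = 2π / T = 2π / 3.15×10^7 s = 1.99×10^-7 s⁻¹.
Cω = 4.46×10^8 × 1.99×10^-7 = 88.8 W/(m²·K).
Amplitude A = F₀ / (Cω) = 31.3 / 88.8 = 0.352 K.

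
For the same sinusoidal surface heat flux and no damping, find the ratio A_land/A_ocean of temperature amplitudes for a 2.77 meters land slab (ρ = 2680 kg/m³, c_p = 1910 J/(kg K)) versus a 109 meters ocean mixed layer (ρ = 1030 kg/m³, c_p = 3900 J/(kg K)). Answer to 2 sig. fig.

31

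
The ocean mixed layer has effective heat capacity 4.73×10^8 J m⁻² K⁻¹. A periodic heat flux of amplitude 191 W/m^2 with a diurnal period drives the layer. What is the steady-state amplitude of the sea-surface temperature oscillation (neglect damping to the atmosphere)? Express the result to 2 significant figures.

Areal heat capacity C = 4.73×10^8 J m⁻² K⁻¹ (given).
Angular frequency ω = 2π / T = 2π / 86400 s = 7.27×10^-5 s⁻¹.
Cω = 4.73×10^8 × 7.27×10^-5 = 34400 W/(m²·K).
Amplitude A = F₀ / (Cω) = 191 / 34400 = 0.00555 K.

0.0056 K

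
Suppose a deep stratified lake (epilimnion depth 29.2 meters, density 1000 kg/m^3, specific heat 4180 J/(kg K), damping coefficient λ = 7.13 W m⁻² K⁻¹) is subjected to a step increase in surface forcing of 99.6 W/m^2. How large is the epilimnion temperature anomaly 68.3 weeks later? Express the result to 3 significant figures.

12.7 K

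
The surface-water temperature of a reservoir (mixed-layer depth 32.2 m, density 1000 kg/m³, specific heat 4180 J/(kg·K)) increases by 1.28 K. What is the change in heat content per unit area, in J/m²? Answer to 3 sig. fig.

1.72×10^8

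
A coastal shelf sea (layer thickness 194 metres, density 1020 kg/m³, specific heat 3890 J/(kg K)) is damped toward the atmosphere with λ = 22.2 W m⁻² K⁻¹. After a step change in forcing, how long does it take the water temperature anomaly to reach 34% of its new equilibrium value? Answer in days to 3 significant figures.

167 days

Areal heat capacity C = ρ c_p D = 1020 × 3890 × 194 = 7.70×10^8 J/(m^2 K).
τ = C / λ = 7.70×10^8 / 22.2 = 3.47×10^7 s.
Fraction reached: 1 − e^(−t/τ) = 0.34 ⇒ t = −τ ln(1 − 0.34) = τ × 0.416.
t = 1.44×10^7 s = 167 days.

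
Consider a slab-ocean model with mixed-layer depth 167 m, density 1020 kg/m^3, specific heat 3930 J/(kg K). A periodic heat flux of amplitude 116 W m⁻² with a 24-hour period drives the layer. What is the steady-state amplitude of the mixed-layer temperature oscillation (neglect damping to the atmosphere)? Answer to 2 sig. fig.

Areal heat capacity C = ρ c_p D = 1020 × 3930 × 167 = 6.69×10^8 J m⁻² K⁻¹.
Angular frequency ω = 2π / T = 2π / 86400 s = 7.27×10^-5 s⁻¹.
Cω = 6.69×10^8 × 7.27×10^-5 = 48700 W/(m²·K).
Amplitude A = F₀ / (Cω) = 116 / 48700 = 0.00238 K.

0.0024 K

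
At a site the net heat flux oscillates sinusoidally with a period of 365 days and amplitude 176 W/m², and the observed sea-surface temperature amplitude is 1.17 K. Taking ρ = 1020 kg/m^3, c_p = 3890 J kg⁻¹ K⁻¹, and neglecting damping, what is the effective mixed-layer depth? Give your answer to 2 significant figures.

190 m

ω = 2π / 3.15×10^7 s = 1.99×10^-7 s⁻¹.
Required C = F₀ / (A ω) = 176 / (1.17 × 1.99×10^-7) = 7.55×10^8 J/(m²·K).
D = C / (ρ c_p) = 7.55×10^8 / (1020 × 3890) = 190 m.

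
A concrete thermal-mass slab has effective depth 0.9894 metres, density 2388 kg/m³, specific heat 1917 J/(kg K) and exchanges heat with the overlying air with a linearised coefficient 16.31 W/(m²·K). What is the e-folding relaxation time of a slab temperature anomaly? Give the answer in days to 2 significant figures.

Areal heat capacity C = ρ c_p D = 2388 × 1917 × 0.9894 = 4.53×10^6 J m⁻² K⁻¹.
Relaxation time τ = C / λ = 4.53×10^6 / 16.31 = 2.78×10^5 s.
In days: 2.78×10^5 s / (86400 s/day) = 3.21 days.

3.2 days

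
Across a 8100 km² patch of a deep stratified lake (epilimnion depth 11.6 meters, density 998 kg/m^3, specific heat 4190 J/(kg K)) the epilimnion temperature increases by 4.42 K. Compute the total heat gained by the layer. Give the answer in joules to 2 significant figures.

Areal heat capacity C = ρ c_p D = 998 × 4190 × 11.6 = 4.85×10^7 J/(m^2 K).
Heat per unit area: q = C ΔT = 4.85×10^7 × 4.42 = 2.14×10^8 J/m².
Total heat: Q = q × A = 2.14×10^8 × (8100 × 10⁶ m²) = 1.74×10^18 J.

1.7×10^18 J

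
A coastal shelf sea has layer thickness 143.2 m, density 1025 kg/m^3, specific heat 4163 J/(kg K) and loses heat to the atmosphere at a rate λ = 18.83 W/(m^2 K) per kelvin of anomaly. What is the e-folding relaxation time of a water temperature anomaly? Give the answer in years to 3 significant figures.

1.03 years

Areal heat capacity C = ρ c_p D = 1025 × 4163 × 143.2 = 6.11×10^8 J/(m^2 K).
Relaxation time τ = C / λ = 6.11×10^8 / 18.83 = 3.25×10^7 s.
In years: 3.25×10^7 s / (3.156×10^7 s/year) = 1.03 years.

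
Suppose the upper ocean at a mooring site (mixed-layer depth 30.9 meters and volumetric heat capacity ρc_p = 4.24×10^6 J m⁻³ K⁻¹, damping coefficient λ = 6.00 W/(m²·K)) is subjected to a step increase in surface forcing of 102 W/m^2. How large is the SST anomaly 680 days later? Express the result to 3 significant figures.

15.8 K

Areal heat capacity C = ρc_p × D = 4.24×10^6 × 30.9 = 1.31×10^8 J/(m^2 K).
τ = C / λ = 1.31×10^8 / 6.00 = 2.18×10^7 s.
Equilibrium anomaly ΔT_eq = F / λ = 102 / 6.00 = 17.0 K.
t = 680 days = 5.88×10^7 s, so t/τ = 2.69.
ΔT(t) = ΔT_eq (1 − e^(−t/τ)) = 17.0 × (1 − e^−2.69) = 15.8 K.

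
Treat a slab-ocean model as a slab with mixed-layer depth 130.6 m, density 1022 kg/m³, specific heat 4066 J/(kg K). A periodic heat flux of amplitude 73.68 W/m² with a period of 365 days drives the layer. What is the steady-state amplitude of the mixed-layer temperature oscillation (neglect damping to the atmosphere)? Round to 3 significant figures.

0.681 K

Areal heat capacity C = ρ c_p D = 1022 × 4066 × 130.6 = 5.43×10^8 J/(m²·K).
Angular frequency ω = 2π / T = 2π / 3.15×10^7 s = 1.99×10^-7 s⁻¹.
Cω = 5.43×10^8 × 1.99×10^-7 = 108 W/(m²·K).
Amplitude A = F₀ / (Cω) = 73.68 / 108 = 0.681 K.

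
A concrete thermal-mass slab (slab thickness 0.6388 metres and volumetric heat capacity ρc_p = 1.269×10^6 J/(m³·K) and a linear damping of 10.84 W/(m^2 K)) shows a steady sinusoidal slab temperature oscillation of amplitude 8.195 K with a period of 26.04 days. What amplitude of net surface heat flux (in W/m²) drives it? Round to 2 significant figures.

91

Areal heat capacity C = ρc_p × D = 1.269×10^6 × 0.6388 = 8.11×10^5 J/(m²·K).
ω = 2π / 2.25×10^6 s = 2.79×10^-6 s⁻¹.
√((Cω)² + λ²) = √((2.26)² + 10.84²) = 11.1 W/(m²·K).
F₀ = A × √((Cω)²+λ²) = 8.195 × 11.1 = 90.8 W/m².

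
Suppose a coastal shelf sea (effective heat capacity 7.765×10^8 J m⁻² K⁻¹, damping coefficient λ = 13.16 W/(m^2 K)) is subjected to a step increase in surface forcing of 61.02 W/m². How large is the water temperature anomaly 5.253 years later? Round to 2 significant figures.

4.4 K

Areal heat capacity C = 7.765×10^8 J m⁻² K⁻¹ (given).
τ = C / λ = 7.76×10^8 / 13.16 = 5.90×10^7 s.
Equilibrium anomaly ΔT_eq = F / λ = 61.02 / 13.16 = 4.64 K.
t = 5.253 years = 1.66×10^8 s, so t/τ = 2.81.
ΔT(t) = ΔT_eq (1 − e^(−t/τ)) = 4.64 × (1 − e^−2.81) = 4.36 K.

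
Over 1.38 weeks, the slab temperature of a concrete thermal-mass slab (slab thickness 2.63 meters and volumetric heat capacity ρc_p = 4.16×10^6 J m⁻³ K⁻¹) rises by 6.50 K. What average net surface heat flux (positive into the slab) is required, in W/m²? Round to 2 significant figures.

85

Areal heat capacity C = ρc_p × D = 4.16×10^6 × 2.63 = 1.09×10^7 J m⁻² K⁻¹.
Required heat per unit area: Q = C ΔT = 1.09×10^7 × 6.50 = 7.11×10^7 J/m².
Flux F = Q / Δt = 7.11×10^7 / 8.35×10^5 s = 85.2 W/m².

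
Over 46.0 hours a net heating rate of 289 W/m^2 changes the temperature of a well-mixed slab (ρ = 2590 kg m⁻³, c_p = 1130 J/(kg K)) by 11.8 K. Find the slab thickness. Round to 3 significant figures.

1.39 m

Heat input Q = F Δt = 289 × 1.66×10^5 s = 4.79×10^7 J/m².
Required areal heat capacity C = Q / ΔT = 4.06×10^6 J/(m²·K).
Depth D = C / (ρ c_p) = 4.06×10^6 / (2590 × 1130) = 1.39 m.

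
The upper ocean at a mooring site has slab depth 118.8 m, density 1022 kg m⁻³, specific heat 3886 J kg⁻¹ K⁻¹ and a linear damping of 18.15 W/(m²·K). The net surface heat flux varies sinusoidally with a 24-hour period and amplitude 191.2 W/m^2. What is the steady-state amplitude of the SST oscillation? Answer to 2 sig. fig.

0.0056 K

Areal heat capacity C = ρ c_p D = 1022 × 3886 × 118.8 = 4.72×10^8 J m⁻² K⁻¹.
Angular frequency ω = 2π / T = 2π / 86400 s = 7.27×10^-5 s⁻¹.
√((Cω)² + λ²) = √((34300)² + 18.15²) = 34300 W/(m²·K).
Amplitude A = F₀ / √((Cω)²+λ²) = 191.2 / 34300 = 0.00557 K.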